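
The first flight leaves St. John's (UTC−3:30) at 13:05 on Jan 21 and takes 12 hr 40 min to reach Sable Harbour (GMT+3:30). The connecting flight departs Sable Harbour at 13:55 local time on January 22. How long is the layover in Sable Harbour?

5 hours 10 minutes

Convert departure to UTC: 13:05 + 3:30 = 16:35 UTC on Jan 21.
Add 12 hours 40 minutes flight time → 05:15 UTC (Jan 22).
Sable Harbour is UTC+3:30, so local arrival = 05:15 + 3:30 = 08:45 on Jan 22.
Layover = 13:55 − 08:45 = 5 hours 10 minutes.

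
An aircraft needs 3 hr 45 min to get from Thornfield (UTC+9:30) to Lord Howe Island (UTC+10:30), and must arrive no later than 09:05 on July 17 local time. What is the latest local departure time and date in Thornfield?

04:20 on Jul 17

Target arrival in UTC: 09:05 − 10:30 = 22:35 on Jul 16.
Subtract 3 hours and 45 minutes → departure 18:50 UTC on Jul 16.
Thornfield is UTC+9:30: 18:50 + 9:30 = 04:20 on Jul 17.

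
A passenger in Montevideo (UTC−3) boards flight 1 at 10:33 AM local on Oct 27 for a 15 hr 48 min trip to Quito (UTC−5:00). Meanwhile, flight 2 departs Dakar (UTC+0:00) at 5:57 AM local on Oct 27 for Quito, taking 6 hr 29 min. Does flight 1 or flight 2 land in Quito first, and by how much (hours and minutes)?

the second, by 16 hours 55 minutes

Flight 1 in UTC: 10:33 AM + 3:00 = 1:33 PM on Oct 27.
+15 hours 48 minutes → arrive 5:21 AM UTC on Oct 28.
Flight 2 departs at 5:57 AM UTC (Oct 27).
+6 hours and 29 minutes → arrive 12:26 PM UTC on Oct 27.
Flight 2 lands earlier by 16 hours 55 minutes.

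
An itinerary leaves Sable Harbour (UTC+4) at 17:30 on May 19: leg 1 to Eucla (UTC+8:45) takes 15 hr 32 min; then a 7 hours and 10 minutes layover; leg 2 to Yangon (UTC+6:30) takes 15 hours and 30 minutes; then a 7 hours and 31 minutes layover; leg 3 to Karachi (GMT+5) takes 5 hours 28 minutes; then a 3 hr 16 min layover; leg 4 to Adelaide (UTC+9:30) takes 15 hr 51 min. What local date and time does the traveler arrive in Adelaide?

Convert departure to UTC: 17:30 − 4:00 = 13:30 UTC on May 19.
Add 15 hours 32 minutes leg 1 → 05:02 UTC (May 20).
Add 7 hours and 10 minutes layover in Eucla → 12:12 UTC.
Add 15 hours and 30 minutes leg 2 → 03:42 UTC (May 21).
Add 7 hours and 31 minutes layover in Yangon → 11:13 UTC.
Add 5 hours and 28 minutes leg 3 → 16:41 UTC.
Add 3 hours and 16 minutes layover in Karachi → 19:57 UTC.
Add 15 hours and 51 minutes leg 4 → 11:48 UTC (May 22).
Adelaide is UTC+9:30, so local arrival = 11:48 + 9:30 = 21:18 on May 22.

21:18 on May 22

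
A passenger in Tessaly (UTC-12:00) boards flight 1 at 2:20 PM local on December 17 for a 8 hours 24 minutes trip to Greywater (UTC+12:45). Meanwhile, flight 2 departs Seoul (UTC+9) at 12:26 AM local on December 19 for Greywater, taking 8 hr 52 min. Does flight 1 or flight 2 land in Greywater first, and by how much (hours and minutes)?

the first, by 13 hours 34 minutes

Flight 1 in UTC: 2:20 PM + 12:00 = 2:20 AM on Dec 18.
+8 hours 24 minutes → arrive 10:44 AM UTC on Dec 18.
Flight 2 in UTC: 12:26 AM − 9:00 = 3:26 PM on Dec 18.
+8 hours and 52 minutes → arrive 12:18 AM UTC on Dec 19.
Flight 1 lands earlier by 13 hours 34 minutes.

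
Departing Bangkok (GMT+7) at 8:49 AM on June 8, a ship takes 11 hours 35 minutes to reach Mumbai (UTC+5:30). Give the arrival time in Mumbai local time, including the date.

Convert departure to UTC: 8:49 AM − 7:00 = 1:49 AM UTC on Jun 8.
Add 11 hours and 35 minutes travel time → 1:24 PM UTC.
Mumbai is UTC+5:30, so local arrival = 1:24 PM + 5:30 = 6:54 PM on Jun 8.

6:54 PM on June 8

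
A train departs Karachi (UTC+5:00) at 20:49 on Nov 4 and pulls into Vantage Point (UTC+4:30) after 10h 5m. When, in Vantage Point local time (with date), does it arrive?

06:24 on Nov 5

Convert departure to UTC: 20:49 − 5:00 = 15:49 UTC on Nov 4.
Add 10 hours and 5 minutes travel time → 01:54 UTC (Nov 5).
Vantage Point is UTC+4:30, so local arrival = 01:54 + 4:30 = 06:24 on Nov 5.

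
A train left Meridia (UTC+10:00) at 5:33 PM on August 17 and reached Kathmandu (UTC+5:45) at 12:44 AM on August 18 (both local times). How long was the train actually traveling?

11 hours 26 minutes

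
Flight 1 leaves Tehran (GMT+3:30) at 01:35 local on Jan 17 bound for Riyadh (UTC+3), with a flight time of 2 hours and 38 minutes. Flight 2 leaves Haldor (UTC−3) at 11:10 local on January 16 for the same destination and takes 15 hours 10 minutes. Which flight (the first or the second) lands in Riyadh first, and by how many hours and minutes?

Flight 1 in UTC: 01:35 − 3:30 = 22:05 on Jan 16.
+2 hours 38 minutes → arrive 00:43 UTC on Jan 17.
Flight 2 in UTC: 11:10 + 3:00 = 14:10 on Jan 16.
+15 hours 10 minutes → arrive 05:20 UTC on Jan 17.
Flight 1 lands earlier by 4 hours 37 minutes.

the first, by 4 hours 37 minutes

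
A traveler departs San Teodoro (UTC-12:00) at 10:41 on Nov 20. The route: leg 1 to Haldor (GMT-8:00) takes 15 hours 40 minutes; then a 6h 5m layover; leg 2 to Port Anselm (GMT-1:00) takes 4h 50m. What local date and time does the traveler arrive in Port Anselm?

Convert departure to UTC: 10:41 + 12:00 = 22:41 UTC on Nov 20.
Add 15 hours and 40 minutes leg 1 → 14:21 UTC (Nov 21).
Add 6 hours 5 minutes layover in Haldor → 20:26 UTC.
Add 4 hours and 50 minutes leg 2 → 01:16 UTC (Nov 22).
Port Anselm is UTC−1:00, so local arrival = 01:16 − 1:00 = 00:16 on Nov 22.

00:16 on Nov 22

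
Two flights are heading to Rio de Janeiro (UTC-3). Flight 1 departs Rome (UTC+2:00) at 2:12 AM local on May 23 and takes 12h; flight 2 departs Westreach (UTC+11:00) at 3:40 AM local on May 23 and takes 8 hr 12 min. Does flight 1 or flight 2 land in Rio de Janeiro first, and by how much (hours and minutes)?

Flight 1 in UTC: 2:12 AM − 2:00 = 12:12 AM on May 23.
+12 hours → arrive 12:12 PM UTC on May 23.
Flight 2 in UTC: 3:40 AM − 11:00 = 4:40 PM on May 22.
+8 hours 12 minutes → arrive 12:52 AM UTC on May 23.
Flight 2 lands earlier by 11 hours 20 minutes.

the second, by 11 hours 20 minutes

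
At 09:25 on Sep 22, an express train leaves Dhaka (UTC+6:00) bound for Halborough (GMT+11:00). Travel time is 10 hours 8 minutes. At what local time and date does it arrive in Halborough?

00:33 on Sep 23

Halborough is 5:00 ahead of Dhaka.
After 10 hours 8 minutes it is 19:33 in Dhaka.
Shift by the zone difference: 19:33 + 5:00 = 00:33 on Sep 23 in Halborough.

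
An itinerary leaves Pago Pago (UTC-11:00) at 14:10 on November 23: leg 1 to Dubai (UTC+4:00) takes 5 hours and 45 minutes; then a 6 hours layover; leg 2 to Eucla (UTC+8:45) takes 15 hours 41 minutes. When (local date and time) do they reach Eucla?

13:21 on Nov 25

Convert departure to UTC: 14:10 + 11:00 = 01:10 UTC on Nov 24.
Add 5 hours and 45 minutes leg 1 → 06:55 UTC.
Add 6 hours layover in Dubai → 12:55 UTC.
Add 15 hours 41 minutes leg 2 → 04:36 UTC (Nov 25).
Eucla is UTC+8:45, so local arrival = 04:36 + 8:45 = 13:21 on Nov 25.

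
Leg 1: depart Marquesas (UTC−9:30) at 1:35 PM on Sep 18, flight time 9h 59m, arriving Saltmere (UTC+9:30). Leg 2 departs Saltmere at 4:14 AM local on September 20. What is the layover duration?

9 hours 40 minutes

Convert departure to UTC: 1:35 PM + 9:30 = 11:05 PM UTC on Sep 18.
Add 9 hours and 59 minutes flight time → 9:04 AM UTC (Sep 19).
Saltmere is UTC+9:30, so local arrival = 9:04 AM + 9:30 = 6:34 PM on Sep 19.
Layover = 4:14 AM − 6:34 PM (+1 day) = 9 hours 40 minutes.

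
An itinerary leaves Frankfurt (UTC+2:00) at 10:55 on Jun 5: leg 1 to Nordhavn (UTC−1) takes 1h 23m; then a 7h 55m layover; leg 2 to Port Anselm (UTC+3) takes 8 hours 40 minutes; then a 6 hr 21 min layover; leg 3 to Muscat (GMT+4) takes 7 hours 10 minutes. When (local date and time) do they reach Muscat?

20:24 on Jun 6

Convert departure to UTC: 10:55 − 2:00 = 08:55 UTC on Jun 5.
Add 1 hour 23 minutes leg 1 → 10:18 UTC.
Add 7 hours and 55 minutes layover in Nordhavn → 18:13 UTC.
Add 8 hours 40 minutes leg 2 → 02:53 UTC (Jun 6).
Add 6 hours 21 minutes layover in Port Anselm → 09:14 UTC.
Add 7 hours 10 minutes leg 3 → 16:24 UTC.
Muscat is UTC+4:00, so local arrival = 16:24 + 4:00 = 20:24 on Jun 6.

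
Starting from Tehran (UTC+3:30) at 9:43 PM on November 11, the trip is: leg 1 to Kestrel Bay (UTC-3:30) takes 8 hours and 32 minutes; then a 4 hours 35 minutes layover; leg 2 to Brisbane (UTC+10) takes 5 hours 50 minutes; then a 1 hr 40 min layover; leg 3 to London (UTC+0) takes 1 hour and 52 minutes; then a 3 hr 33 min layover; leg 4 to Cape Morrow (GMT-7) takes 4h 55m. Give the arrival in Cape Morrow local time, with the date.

6:10 PM on November 12

Convert departure to UTC: 9:43 PM − 3:30 = 6:13 PM UTC on Nov 11.
Add 8 hours and 32 minutes leg 1 → 2:45 AM UTC (Nov 12).
Add 4 hours 35 minutes layover in Kestrel Bay → 7:20 AM UTC.
Add 5 hours and 50 minutes leg 2 → 1:10 PM UTC.
Add 1 hour and 40 minutes layover in Brisbane → 2:50 PM UTC.
Add 1 hour 52 minutes leg 3 → 4:42 PM UTC.
Add 3 hours 33 minutes layover in London → 8:15 PM UTC.
Add 4 hours 55 minutes leg 4 → 1:10 AM UTC (Nov 13).
Cape Morrow is UTC−7:00, so local arrival = 1:10 AM − 7:00 = 6:10 PM on Nov 12.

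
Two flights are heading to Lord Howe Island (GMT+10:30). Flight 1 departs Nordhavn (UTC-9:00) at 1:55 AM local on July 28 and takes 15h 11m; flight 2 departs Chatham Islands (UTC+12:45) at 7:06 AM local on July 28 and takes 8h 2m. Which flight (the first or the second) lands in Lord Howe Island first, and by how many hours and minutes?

the second, by 23 hours 43 minutes

Flight 1 in UTC: 1:55 AM + 9:00 = 10:55 AM on Jul 28.
+15 hours 11 minutes → arrive 2:06 AM UTC on Jul 29.
Flight 2 in UTC: 7:06 AM − 12:45 = 6:21 PM on Jul 27.
+8 hours 2 minutes → arrive 2:23 AM UTC on Jul 28.
Flight 2 lands earlier by 23 hours 43 minutes.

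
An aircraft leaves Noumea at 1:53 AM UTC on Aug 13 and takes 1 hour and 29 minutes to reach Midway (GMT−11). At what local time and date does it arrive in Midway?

Departure is given in UTC: 1:53 AM on Aug 13.
Add 1 hour and 29 minutes → 3:22 AM UTC.
Midway is UTC−11:00: 3:22 AM − 11:00 = 4:22 PM on Aug 12.

4:22 PM on Aug 12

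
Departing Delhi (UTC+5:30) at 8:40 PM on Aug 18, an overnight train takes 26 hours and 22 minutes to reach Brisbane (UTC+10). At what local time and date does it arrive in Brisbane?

Brisbane is 4:30 ahead of Delhi.
After 26 hours and 22 minutes it is 11:02 PM (Aug 19) in Delhi.
Shift by the zone difference: 11:02 PM + 4:30 = 3:32 AM on Aug 20 in Brisbane.

3:32 AM on Aug 20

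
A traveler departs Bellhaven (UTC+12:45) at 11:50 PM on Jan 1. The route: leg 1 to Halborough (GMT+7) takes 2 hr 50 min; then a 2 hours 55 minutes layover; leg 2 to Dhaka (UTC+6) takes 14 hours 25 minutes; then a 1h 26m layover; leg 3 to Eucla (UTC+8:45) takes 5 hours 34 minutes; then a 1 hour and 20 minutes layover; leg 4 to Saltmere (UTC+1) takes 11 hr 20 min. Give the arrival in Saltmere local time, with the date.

3:55 AM on January 3

Convert departure to UTC: 11:50 PM − 12:45 = 11:05 AM UTC on Jan 1.
Add 2 hours and 50 minutes leg 1 → 1:55 PM UTC.
Add 2 hours and 55 minutes layover in Halborough → 4:50 PM UTC.
Add 14 hours 25 minutes leg 2 → 7:15 AM UTC (Jan 2).
Add 1 hour and 26 minutes layover in Dhaka → 8:41 AM UTC.
Add 5 hours and 34 minutes leg 3 → 2:15 PM UTC.
Add 1 hour and 20 minutes layover in Eucla → 3:35 PM UTC.
Add 11 hours 20 minutes leg 4 → 2:55 AM UTC (Jan 3).
Saltmere is UTC+1:00, so local arrival = 2:55 AM + 1:00 = 3:55 AM on Jan 3.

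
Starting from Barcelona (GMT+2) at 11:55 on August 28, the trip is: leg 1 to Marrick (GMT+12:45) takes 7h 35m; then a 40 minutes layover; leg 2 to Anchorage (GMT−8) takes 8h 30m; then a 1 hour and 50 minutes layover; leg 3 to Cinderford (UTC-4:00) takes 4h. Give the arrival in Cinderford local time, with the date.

Convert departure to UTC: 11:55 − 2:00 = 09:55 UTC on Aug 28.
Add 7 hours and 35 minutes leg 1 → 17:30 UTC.
Add 40 minutes layover in Marrick → 18:10 UTC.
Add 8 hours 30 minutes leg 2 → 02:40 UTC (Aug 29).
Add 1 hour 50 minutes layover in Anchorage → 04:30 UTC.
Add 4 hours leg 3 → 08:30 UTC.
Cinderford is UTC−4:00, so local arrival = 08:30 − 4:00 = 04:30 on Aug 29.

04:30 on August 29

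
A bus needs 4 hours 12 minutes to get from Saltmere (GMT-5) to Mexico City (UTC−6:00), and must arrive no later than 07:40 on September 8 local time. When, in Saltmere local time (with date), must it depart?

04:28 on Sep 8

Target arrival in UTC: 07:40 + 6:00 = 13:40 on Sep 8.
Subtract 4 hours and 12 minutes → departure 09:28 UTC on Sep 8.
Saltmere is UTC−5:00: 09:28 − 5:00 = 04:28 on Sep 8.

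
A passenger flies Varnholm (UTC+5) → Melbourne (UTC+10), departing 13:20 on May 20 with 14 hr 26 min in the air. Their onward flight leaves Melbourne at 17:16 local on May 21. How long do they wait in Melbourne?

8 hours 30 minutes

Convert departure to UTC: 13:20 − 5:00 = 08:20 UTC on May 20.
Add 14 hours and 26 minutes flight time → 22:46 UTC.
Melbourne is UTC+10:00, so local arrival = 22:46 + 10:00 = 08:46 on May 21.
Layover = 17:16 − 08:46 = 8 hours 30 minutes.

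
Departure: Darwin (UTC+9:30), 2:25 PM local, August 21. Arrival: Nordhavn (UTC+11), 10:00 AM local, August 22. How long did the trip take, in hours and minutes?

Departure in UTC: 2:25 PM − 9:30 = 4:55 AM on Aug 21.
Arrival in UTC: 10:00 AM − 11:00 = 11:00 PM on Aug 21.
Elapsed = 11:00 PM − 4:55 AM = 18 hours 5 minutes.

18 hours 5 minutes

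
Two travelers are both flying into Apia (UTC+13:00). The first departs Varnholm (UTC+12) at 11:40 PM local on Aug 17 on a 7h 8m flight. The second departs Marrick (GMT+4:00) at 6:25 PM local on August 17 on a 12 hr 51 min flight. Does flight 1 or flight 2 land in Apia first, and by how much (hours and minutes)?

the first, by 8 hours 28 minutes

Flight 1 in UTC: 11:40 PM − 12:00 = 11:40 AM on Aug 17.
+7 hours 8 minutes → arrive 6:48 PM UTC on Aug 17.
Flight 2 in UTC: 6:25 PM − 4:00 = 2:25 PM on Aug 17.
+12 hours 51 minutes → arrive 3:16 AM UTC on Aug 18.
Flight 1 lands earlier by 8 hours 28 minutes.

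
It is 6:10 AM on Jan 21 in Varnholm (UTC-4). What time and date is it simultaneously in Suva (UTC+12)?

Suva is 16:00 ahead of Varnholm.
Shift by the zone difference: 6:10 AM + 16:00 = 10:10 PM on Jan 21 in Suva.

10:10 PM on January 21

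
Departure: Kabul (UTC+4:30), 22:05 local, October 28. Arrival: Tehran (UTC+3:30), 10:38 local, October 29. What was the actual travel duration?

Departure in UTC: 22:05 − 4:30 = 17:35 on Oct 28.
Arrival in UTC: 10:38 − 3:30 = 07:08 on Oct 29.
Elapsed = 07:08 − 17:35 (+1 day) = 13 hours 33 minutes.

13 hours 33 minutes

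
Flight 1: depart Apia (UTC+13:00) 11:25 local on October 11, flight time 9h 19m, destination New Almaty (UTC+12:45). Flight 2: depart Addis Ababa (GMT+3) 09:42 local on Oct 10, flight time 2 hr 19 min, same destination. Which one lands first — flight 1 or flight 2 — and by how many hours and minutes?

Flight 1 in UTC: 11:25 − 13:00 = 22:25 on Oct 10.
+9 hours 19 minutes → arrive 07:44 UTC on Oct 11.
Flight 2 in UTC: 09:42 − 3:00 = 06:42 on Oct 10.
+2 hours 19 minutes → arrive 09:01 UTC on Oct 10.
Flight 2 lands earlier by 22 hours 43 minutes.

the second, by 22 hours 43 minutes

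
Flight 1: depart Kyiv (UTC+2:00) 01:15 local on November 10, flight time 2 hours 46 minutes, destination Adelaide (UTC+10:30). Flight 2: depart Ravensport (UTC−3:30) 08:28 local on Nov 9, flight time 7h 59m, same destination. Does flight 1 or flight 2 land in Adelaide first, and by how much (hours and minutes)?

Flight 1 in UTC: 01:15 − 2:00 = 23:15 on Nov 9.
+2 hours and 46 minutes → arrive 02:01 UTC on Nov 10.
Flight 2 in UTC: 08:28 + 3:30 = 11:58 on Nov 9.
+7 hours and 59 minutes → arrive 19:57 UTC on Nov 9.
Flight 2 lands earlier by 6 hours 4 minutes.

the second, by 6 hours 4 minutes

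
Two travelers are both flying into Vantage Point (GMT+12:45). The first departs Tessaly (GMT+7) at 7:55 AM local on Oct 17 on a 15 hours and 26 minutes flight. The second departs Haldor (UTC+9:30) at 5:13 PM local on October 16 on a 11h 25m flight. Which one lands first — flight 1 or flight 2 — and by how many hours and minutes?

Flight 1 in UTC: 7:55 AM − 7:00 = 12:55 AM on Oct 17.
+15 hours and 26 minutes → arrive 4:21 PM UTC on Oct 17.
Flight 2 in UTC: 5:13 PM − 9:30 = 7:43 AM on Oct 16.
+11 hours 25 minutes → arrive 7:08 PM UTC on Oct 16.
Flight 2 lands earlier by 21 hours 13 minutes.

the second, by 21 hours 13 minutes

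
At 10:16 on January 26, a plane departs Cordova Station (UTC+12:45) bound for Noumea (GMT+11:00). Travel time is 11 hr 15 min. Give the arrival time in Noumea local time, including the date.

19:46 on January 26

Noumea is 1:45 behind Cordova Station.
After 11 hours and 15 minutes it is 21:31 in Cordova Station.
Shift by the zone difference: 21:31 − 1:45 = 19:46 on Jan 26 in Noumea.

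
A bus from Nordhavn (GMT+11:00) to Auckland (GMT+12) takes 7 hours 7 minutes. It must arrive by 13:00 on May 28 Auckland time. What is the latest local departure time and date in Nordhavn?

04:53 on May 28

Target arrival in UTC: 13:00 − 12:00 = 01:00 on May 28.
Subtract 7 hours and 7 minutes → departure 17:53 UTC on May 27.
Nordhavn is UTC+11:00: 17:53 + 11:00 = 04:53 on May 28.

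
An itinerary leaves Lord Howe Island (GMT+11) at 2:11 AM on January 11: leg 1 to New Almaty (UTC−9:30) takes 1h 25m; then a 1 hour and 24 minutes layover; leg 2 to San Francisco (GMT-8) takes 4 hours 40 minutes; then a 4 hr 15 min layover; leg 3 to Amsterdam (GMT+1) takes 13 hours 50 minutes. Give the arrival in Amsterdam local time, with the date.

Convert departure to UTC: 2:11 AM − 11:00 = 3:11 PM UTC on Jan 10.
Add 1 hour 25 minutes leg 1 → 4:36 PM UTC.
Add 1 hour 24 minutes layover in New Almaty → 6:00 PM UTC.
Add 4 hours 40 minutes leg 2 → 10:40 PM UTC.
Add 4 hours 15 minutes layover in San Francisco → 2:55 AM UTC (Jan 11).
Add 13 hours 50 minutes leg 3 → 4:45 PM UTC.
Amsterdam is UTC+1:00, so local arrival = 4:45 PM + 1:00 = 5:45 PM on Jan 11.

5:45 PM on January 11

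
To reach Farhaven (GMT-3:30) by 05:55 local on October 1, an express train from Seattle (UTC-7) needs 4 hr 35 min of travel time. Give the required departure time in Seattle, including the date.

21:50 on Sep 30

Target arrival in UTC: 05:55 + 3:30 = 09:25 on Oct 1.
Subtract 4 hours 35 minutes → departure 04:50 UTC on Oct 1.
Seattle is UTC−7:00: 04:50 − 7:00 = 21:50 on Sep 30.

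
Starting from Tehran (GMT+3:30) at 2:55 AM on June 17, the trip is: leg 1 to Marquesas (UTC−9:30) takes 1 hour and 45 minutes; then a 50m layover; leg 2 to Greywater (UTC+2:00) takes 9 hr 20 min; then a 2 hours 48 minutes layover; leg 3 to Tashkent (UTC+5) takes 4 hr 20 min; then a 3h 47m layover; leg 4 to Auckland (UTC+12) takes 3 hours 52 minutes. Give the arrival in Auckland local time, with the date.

2:07 PM on Jun 18

Convert departure to UTC: 2:55 AM − 3:30 = 11:25 PM UTC on Jun 16.
Add 1 hour and 45 minutes leg 1 → 1:10 AM UTC (Jun 17).
Add 50 minutes layover in Marquesas → 2:00 AM UTC.
Add 9 hours and 20 minutes leg 2 → 11:20 AM UTC.
Add 2 hours 48 minutes layover in Greywater → 2:08 PM UTC.
Add 4 hours 20 minutes leg 3 → 6:28 PM UTC.
Add 3 hours and 47 minutes layover in Tashkent → 10:15 PM UTC.
Add 3 hours and 52 minutes leg 4 → 2:07 AM UTC (Jun 18).
Auckland is UTC+12:00, so local arrival = 2:07 AM + 12:00 = 2:07 PM on Jun 18.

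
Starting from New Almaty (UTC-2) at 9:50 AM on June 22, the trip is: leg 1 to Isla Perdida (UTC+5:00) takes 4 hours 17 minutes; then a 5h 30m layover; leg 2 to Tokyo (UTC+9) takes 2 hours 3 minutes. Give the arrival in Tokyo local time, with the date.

Convert departure to UTC: 9:50 AM + 2:00 = 11:50 AM UTC on Jun 22.
Add 4 hours and 17 minutes leg 1 → 4:07 PM UTC.
Add 5 hours and 30 minutes layover in Isla Perdida → 9:37 PM UTC.
Add 2 hours and 3 minutes leg 2 → 11:40 PM UTC.
Tokyo is UTC+9:00, so local arrival = 11:40 PM + 9:00 = 8:40 AM on Jun 23.

8:40 AM on June 23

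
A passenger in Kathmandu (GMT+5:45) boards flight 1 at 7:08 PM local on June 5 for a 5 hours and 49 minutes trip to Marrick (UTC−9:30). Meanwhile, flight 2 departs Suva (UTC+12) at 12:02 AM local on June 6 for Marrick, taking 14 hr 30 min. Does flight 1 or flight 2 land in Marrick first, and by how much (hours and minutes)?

the first, by 7 hours 20 minutes

Flight 1 in UTC: 7:08 PM − 5:45 = 1:23 PM on Jun 5.
+5 hours 49 minutes → arrive 7:12 PM UTC on Jun 5.
Flight 2 in UTC: 12:02 AM − 12:00 = 12:02 PM on Jun 5.
+14 hours and 30 minutes → arrive 2:32 AM UTC on Jun 6.
Flight 1 lands earlier by 7 hours 20 minutes.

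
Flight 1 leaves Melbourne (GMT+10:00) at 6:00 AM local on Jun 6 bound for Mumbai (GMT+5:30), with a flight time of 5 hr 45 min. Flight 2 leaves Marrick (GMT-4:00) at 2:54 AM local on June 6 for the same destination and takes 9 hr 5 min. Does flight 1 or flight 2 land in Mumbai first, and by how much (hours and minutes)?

the first, by 14 hours 14 minutes

Flight 1 in UTC: 6:00 AM − 10:00 = 8:00 PM on Jun 5.
+5 hours and 45 minutes → arrive 1:45 AM UTC on Jun 6.
Flight 2 in UTC: 2:54 AM + 4:00 = 6:54 AM on Jun 6.
+9 hours and 5 minutes → arrive 3:59 PM UTC on Jun 6.
Flight 1 lands earlier by 14 hours 14 minutes.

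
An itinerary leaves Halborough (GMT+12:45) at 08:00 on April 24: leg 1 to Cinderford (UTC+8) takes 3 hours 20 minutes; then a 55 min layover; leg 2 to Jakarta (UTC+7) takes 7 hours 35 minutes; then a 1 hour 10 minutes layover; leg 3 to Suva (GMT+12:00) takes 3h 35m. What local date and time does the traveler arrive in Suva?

23:50 on April 24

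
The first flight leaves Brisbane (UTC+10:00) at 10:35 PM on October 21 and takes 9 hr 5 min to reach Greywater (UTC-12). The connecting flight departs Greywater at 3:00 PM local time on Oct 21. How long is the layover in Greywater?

Convert departure to UTC: 10:35 PM − 10:00 = 12:35 PM UTC on Oct 21.
Add 9 hours and 5 minutes flight time → 9:40 PM UTC.
Greywater is UTC−12:00, so local arrival = 9:40 PM − 12:00 = 9:40 AM on Oct 21.
Layover = 3:00 PM − 9:40 AM = 5 hours 20 minutes.

5 hours 20 minutes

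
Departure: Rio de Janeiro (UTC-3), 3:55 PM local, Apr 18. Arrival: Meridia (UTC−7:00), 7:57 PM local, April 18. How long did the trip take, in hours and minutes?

8 hours 2 minutes

Departure in UTC: 3:55 PM + 3:00 = 6:55 PM on Apr 18.
Arrival in UTC: 7:57 PM + 7:00 = 2:57 AM on Apr 19.
Elapsed = 2:57 AM − 6:55 PM (+1 day) = 8 hours 2 minutes.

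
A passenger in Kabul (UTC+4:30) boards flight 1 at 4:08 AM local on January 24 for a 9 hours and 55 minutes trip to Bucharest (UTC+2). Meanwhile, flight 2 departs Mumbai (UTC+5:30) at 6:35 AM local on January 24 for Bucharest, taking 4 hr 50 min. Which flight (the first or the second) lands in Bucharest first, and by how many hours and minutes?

Flight 1 in UTC: 4:08 AM − 4:30 = 11:38 PM on Jan 23.
+9 hours 55 minutes → arrive 9:33 AM UTC on Jan 24.
Flight 2 in UTC: 6:35 AM − 5:30 = 1:05 AM on Jan 24.
+4 hours and 50 minutes → arrive 5:55 AM UTC on Jan 24.
Flight 2 lands earlier by 3 hours 38 minutes.

the second, by 3 hours 38 minutes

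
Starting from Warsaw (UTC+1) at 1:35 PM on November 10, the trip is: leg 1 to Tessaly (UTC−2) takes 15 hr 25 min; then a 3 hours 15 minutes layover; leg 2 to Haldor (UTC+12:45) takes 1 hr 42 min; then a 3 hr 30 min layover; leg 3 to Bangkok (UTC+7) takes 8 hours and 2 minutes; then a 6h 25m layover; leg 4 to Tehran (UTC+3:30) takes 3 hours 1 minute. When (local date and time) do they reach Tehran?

9:25 AM on Nov 12

Convert departure to UTC: 1:35 PM − 1:00 = 12:35 PM UTC on Nov 10.
Add 15 hours and 25 minutes leg 1 → 4:00 AM UTC (Nov 11).
Add 3 hours and 15 minutes layover in Tessaly → 7:15 AM UTC.
Add 1 hour 42 minutes leg 2 → 8:57 AM UTC.
Add 3 hours and 30 minutes layover in Haldor → 12:27 PM UTC.
Add 8 hours and 2 minutes leg 3 → 8:29 PM UTC.
Add 6 hours 25 minutes layover in Bangkok → 2:54 AM UTC (Nov 12).
Add 3 hours and 1 minute leg 4 → 5:55 AM UTC.
Tehran is UTC+3:30, so local arrival = 5:55 AM + 3:30 = 9:25 AM on Nov 12.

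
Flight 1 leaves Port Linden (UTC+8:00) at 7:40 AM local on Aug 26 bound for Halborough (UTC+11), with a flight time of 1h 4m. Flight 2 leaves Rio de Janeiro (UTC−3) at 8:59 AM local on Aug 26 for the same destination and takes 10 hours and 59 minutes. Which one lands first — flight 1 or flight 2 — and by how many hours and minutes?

the first, by 22 hours 14 minutes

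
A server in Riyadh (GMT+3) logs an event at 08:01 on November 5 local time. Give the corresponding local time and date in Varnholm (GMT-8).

21:01 on Nov 4

Varnholm is 11:00 behind Riyadh.
Shift by the zone difference: 08:01 − 11:00 = 21:01 on Nov 4 in Varnholm.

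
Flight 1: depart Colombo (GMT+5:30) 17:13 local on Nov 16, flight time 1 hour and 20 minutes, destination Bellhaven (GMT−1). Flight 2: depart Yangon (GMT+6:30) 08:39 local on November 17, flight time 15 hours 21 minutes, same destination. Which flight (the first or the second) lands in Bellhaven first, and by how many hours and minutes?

Flight 1 in UTC: 17:13 − 5:30 = 11:43 on Nov 16.
+1 hour and 20 minutes → arrive 13:03 UTC on Nov 16.
Flight 2 in UTC: 08:39 − 6:30 = 02:09 on Nov 17.
+15 hours and 21 minutes → arrive 17:30 UTC on Nov 17.
Flight 1 lands earlier by 28 hours 27 minutes.

the first, by 28 hours 27 minutes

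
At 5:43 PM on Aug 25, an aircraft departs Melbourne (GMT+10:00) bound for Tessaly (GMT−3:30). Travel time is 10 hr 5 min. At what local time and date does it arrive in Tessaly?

Tessaly is 13:30 behind Melbourne.
After 10 hours 5 minutes it is 3:48 AM (Aug 26) in Melbourne.
Shift by the zone difference: 3:48 AM − 13:30 = 2:18 PM on Aug 25 in Tessaly.

2:18 PM on Aug 25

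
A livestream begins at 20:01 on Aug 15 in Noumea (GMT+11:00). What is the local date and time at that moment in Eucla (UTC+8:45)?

17:46 on Aug 15

Eucla is 2:15 behind Noumea.
Shift by the zone difference: 20:01 − 2:15 = 17:46 on Aug 15 in Eucla.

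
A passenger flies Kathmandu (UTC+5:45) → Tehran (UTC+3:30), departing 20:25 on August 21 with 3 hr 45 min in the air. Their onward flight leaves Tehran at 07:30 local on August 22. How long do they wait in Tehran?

Convert departure to UTC: 20:25 − 5:45 = 14:40 UTC on Aug 21.
Add 3 hours and 45 minutes flight time → 18:25 UTC.
Tehran is UTC+3:30, so local arrival = 18:25 + 3:30 = 21:55 on Aug 21.
Layover = 07:30 − 21:55 (+1 day) = 9 hours 35 minutes.

9 hours 35 minutes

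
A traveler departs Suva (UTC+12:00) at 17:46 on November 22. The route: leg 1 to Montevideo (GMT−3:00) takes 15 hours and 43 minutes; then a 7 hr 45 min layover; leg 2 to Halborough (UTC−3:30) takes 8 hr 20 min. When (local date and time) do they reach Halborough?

Convert departure to UTC: 17:46 − 12:00 = 05:46 UTC on Nov 22.
Add 15 hours and 43 minutes leg 1 → 21:29 UTC.
Add 7 hours 45 minutes layover in Montevideo → 05:14 UTC (Nov 23).
Add 8 hours 20 minutes leg 2 → 13:34 UTC.
Halborough is UTC−3:30, so local arrival = 13:34 − 3:30 = 10:04 on Nov 23.

10:04 on Nov 23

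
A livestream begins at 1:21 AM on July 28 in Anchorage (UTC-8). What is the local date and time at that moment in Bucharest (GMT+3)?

12:21 PM on July 28

Bucharest is 11:00 ahead of Anchorage.
Shift by the zone difference: 1:21 AM + 11:00 = 12:21 PM on Jul 28 in Bucharest.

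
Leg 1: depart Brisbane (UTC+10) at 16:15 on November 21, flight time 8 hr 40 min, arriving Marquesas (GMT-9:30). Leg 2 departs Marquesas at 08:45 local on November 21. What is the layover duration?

3 hours 20 minutes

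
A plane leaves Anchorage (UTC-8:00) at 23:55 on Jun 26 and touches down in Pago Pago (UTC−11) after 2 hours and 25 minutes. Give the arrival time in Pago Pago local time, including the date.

Convert departure to UTC: 23:55 + 8:00 = 07:55 UTC on Jun 27.
Add 2 hours 25 minutes travel time → 10:20 UTC.
Pago Pago is UTC−11:00, so local arrival = 10:20 − 11:00 = 23:20 on Jun 26.

23:20 on June 26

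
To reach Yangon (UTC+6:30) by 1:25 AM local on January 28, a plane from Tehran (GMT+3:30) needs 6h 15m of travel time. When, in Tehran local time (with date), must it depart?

Target arrival in UTC: 1:25 AM − 6:30 = 6:55 PM on Jan 27.
Subtract 6 hours and 15 minutes → departure 12:40 PM UTC on Jan 27.
Tehran is UTC+3:30: 12:40 PM + 3:30 = 4:10 PM on Jan 27.

4:10 PM on Jan 27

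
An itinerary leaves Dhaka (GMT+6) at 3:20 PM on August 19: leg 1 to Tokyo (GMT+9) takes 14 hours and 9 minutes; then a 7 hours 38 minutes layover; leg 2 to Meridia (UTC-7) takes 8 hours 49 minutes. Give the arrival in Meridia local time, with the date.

8:56 AM on August 20

Convert departure to UTC: 3:20 PM − 6:00 = 9:20 AM UTC on Aug 19.
Add 14 hours and 9 minutes leg 1 → 11:29 PM UTC.
Add 7 hours 38 minutes layover in Tokyo → 7:07 AM UTC (Aug 20).
Add 8 hours and 49 minutes leg 2 → 3:56 PM UTC.
Meridia is UTC−7:00, so local arrival = 3:56 PM − 7:00 = 8:56 AM on Aug 20.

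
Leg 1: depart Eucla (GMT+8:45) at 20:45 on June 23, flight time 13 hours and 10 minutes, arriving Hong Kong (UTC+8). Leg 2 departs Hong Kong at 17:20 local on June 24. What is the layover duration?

8 hours 10 minutes

Convert departure to UTC: 20:45 − 8:45 = 12:00 UTC on Jun 23.
Add 13 hours and 10 minutes flight time → 01:10 UTC (Jun 24).
Hong Kong is UTC+8:00, so local arrival = 01:10 + 8:00 = 09:10 on Jun 24.
Layover = 17:20 − 09:10 = 8 hours 10 minutes.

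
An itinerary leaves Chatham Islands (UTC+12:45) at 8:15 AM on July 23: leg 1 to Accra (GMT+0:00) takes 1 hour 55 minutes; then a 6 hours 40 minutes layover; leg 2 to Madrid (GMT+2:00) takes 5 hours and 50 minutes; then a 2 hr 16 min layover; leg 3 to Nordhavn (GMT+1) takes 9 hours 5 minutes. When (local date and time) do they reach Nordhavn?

10:16 PM on Jul 23

Convert departure to UTC: 8:15 AM − 12:45 = 7:30 PM UTC on Jul 22.
Add 1 hour 55 minutes leg 1 → 9:25 PM UTC.
Add 6 hours and 40 minutes layover in Accra → 4:05 AM UTC (Jul 23).
Add 5 hours and 50 minutes leg 2 → 9:55 AM UTC.
Add 2 hours 16 minutes layover in Madrid → 12:11 PM UTC.
Add 9 hours 5 minutes leg 3 → 9:16 PM UTC.
Nordhavn is UTC+1:00, so local arrival = 9:16 PM + 1:00 = 10:16 PM on Jul 23.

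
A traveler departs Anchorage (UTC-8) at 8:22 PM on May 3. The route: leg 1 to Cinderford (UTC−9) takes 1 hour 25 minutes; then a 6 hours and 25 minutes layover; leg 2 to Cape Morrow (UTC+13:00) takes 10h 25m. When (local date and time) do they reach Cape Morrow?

11:37 AM on May 5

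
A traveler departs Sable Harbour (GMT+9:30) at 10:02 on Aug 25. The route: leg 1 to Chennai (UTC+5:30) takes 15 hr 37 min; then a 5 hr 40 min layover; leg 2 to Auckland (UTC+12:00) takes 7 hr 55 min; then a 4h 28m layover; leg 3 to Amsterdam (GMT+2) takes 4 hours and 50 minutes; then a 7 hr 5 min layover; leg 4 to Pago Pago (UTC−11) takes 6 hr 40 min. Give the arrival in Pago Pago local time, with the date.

17:47 on Aug 26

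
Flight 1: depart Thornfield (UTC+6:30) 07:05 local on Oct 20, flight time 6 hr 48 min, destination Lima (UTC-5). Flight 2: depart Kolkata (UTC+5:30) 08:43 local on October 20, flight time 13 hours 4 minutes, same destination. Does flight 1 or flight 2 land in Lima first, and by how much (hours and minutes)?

Flight 1 in UTC: 07:05 − 6:30 = 00:35 on Oct 20.
+6 hours 48 minutes → arrive 07:23 UTC on Oct 20.
Flight 2 in UTC: 08:43 − 5:30 = 03:13 on Oct 20.
+13 hours and 4 minutes → arrive 16:17 UTC on Oct 20.
Flight 1 lands earlier by 8 hours 54 minutes.

the first, by 8 hours 54 minutes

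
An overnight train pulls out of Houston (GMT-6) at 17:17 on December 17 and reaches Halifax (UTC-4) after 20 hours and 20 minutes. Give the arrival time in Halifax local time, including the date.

Convert departure to UTC: 17:17 + 6:00 = 23:17 UTC on Dec 17.
Add 20 hours 20 minutes travel time → 19:37 UTC (Dec 18).
Halifax is UTC−4:00, so local arrival = 19:37 − 4:00 = 15:37 on Dec 18.

15:37 on December 18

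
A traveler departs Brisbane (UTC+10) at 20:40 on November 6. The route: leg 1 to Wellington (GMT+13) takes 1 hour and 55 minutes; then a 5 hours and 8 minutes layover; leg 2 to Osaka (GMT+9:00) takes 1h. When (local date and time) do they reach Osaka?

03:43 on November 7

Convert departure to UTC: 20:40 − 10:00 = 10:40 UTC on Nov 6.
Add 1 hour and 55 minutes leg 1 → 12:35 UTC.
Add 5 hours and 8 minutes layover in Wellington → 17:43 UTC.
Add 1 hour leg 2 → 18:43 UTC.
Osaka is UTC+9:00, so local arrival = 18:43 + 9:00 = 03:43 on Nov 7.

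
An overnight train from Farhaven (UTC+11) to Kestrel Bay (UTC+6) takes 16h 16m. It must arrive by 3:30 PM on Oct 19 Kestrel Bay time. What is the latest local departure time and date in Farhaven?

4:14 AM on October 19

Target arrival in UTC: 3:30 PM − 6:00 = 9:30 AM on Oct 19.
Subtract 16 hours 16 minutes → departure 5:14 PM UTC on Oct 18.
Farhaven is UTC+11:00: 5:14 PM + 11:00 = 4:14 AM on Oct 19.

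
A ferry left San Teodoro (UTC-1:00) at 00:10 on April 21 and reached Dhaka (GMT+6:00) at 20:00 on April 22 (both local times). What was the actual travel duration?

36 hours 50 minutes

Departure in UTC: 00:10 + 1:00 = 01:10 on Apr 21.
Arrival in UTC: 20:00 − 6:00 = 14:00 on Apr 22.
Elapsed = 14:00 − 01:10 (+1 day) = 36 hours 50 minutes.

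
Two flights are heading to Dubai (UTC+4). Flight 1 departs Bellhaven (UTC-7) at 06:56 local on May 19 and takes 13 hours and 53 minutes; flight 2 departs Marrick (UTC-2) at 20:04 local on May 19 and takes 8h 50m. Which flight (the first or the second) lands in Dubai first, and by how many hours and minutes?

Flight 1 in UTC: 06:56 + 7:00 = 13:56 on May 19.
+13 hours and 53 minutes → arrive 03:49 UTC on May 20.
Flight 2 in UTC: 20:04 + 2:00 = 22:04 on May 19.
+8 hours 50 minutes → arrive 06:54 UTC on May 20.
Flight 1 lands earlier by 3 hours 5 minutes.

the first, by 3 hours 5 minutes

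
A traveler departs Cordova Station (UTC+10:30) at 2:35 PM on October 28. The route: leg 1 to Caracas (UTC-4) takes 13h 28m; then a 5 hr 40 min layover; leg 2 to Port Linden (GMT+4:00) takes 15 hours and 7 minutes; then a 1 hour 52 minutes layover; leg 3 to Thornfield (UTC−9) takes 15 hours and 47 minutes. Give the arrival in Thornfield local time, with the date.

Convert departure to UTC: 2:35 PM − 10:30 = 4:05 AM UTC on Oct 28.
Add 13 hours 28 minutes leg 1 → 5:33 PM UTC.
Add 5 hours 40 minutes layover in Caracas → 11:13 PM UTC.
Add 15 hours 7 minutes leg 2 → 2:20 PM UTC (Oct 29).
Add 1 hour and 52 minutes layover in Port Linden → 4:12 PM UTC.
Add 15 hours 47 minutes leg 3 → 7:59 AM UTC (Oct 30).
Thornfield is UTC−9:00, so local arrival = 7:59 AM − 9:00 = 10:59 PM on Oct 29.

10:59 PM on October 29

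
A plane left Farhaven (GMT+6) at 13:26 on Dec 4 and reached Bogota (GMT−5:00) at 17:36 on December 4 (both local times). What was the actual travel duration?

Departure in UTC: 13:26 − 6:00 = 07:26 on Dec 4.
Arrival in UTC: 17:36 + 5:00 = 22:36 on Dec 4.
Elapsed = 22:36 − 07:26 = 15 hours 10 minutes.

15 hours 10 minutes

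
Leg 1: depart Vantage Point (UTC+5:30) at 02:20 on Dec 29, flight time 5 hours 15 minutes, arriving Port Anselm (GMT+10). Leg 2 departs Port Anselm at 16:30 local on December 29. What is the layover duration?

4 hours 25 minutes

Convert departure to UTC: 02:20 − 5:30 = 20:50 UTC on Dec 28.
Add 5 hours and 15 minutes flight time → 02:05 UTC (Dec 29).
Port Anselm is UTC+10:00, so local arrival = 02:05 + 10:00 = 12:05 on Dec 29.
Layover = 16:30 − 12:05 = 4 hours 25 minutes.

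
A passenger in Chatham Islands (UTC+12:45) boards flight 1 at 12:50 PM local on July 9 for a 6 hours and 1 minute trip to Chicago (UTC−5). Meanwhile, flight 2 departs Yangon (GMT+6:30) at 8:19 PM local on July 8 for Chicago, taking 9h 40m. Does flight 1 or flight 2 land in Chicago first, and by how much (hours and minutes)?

the second, by 6 hours 37 minutes

Flight 1 in UTC: 12:50 PM − 12:45 = 12:05 AM on Jul 9.
+6 hours 1 minute → arrive 6:06 AM UTC on Jul 9.
Flight 2 in UTC: 8:19 PM − 6:30 = 1:49 PM on Jul 8.
+9 hours 40 minutes → arrive 11:29 PM UTC on Jul 8.
Flight 2 lands earlier by 6 hours 37 minutes.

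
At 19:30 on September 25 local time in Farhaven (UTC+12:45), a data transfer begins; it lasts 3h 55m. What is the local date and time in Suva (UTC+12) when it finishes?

22:40 on September 25

Convert start to UTC: 19:30 − 12:45 = 06:45 UTC on Sep 25.
Add 3 hours 55 minutes duration → 10:40 UTC.
Suva is UTC+12:00, so local end time = 10:40 + 12:00 = 22:40 on Sep 25.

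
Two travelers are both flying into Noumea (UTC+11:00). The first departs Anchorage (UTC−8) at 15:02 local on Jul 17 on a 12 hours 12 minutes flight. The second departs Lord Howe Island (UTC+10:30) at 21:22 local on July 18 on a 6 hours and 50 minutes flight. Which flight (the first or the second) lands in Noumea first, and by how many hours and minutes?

Flight 1 in UTC: 15:02 + 8:00 = 23:02 on Jul 17.
+12 hours 12 minutes → arrive 11:14 UTC on Jul 18.
Flight 2 in UTC: 21:22 − 10:30 = 10:52 on Jul 18.
+6 hours 50 minutes → arrive 17:42 UTC on Jul 18.
Flight 1 lands earlier by 6 hours 28 minutes.

the first, by 6 hours 28 minutes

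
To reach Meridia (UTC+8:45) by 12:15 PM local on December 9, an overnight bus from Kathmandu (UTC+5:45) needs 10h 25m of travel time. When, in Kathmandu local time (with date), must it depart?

Target arrival in UTC: 12:15 PM − 8:45 = 3:30 AM on Dec 9.
Subtract 10 hours 25 minutes → departure 5:05 PM UTC on Dec 8.
Kathmandu is UTC+5:45: 5:05 PM + 5:45 = 10:50 PM on Dec 8.

10:50 PM on December 8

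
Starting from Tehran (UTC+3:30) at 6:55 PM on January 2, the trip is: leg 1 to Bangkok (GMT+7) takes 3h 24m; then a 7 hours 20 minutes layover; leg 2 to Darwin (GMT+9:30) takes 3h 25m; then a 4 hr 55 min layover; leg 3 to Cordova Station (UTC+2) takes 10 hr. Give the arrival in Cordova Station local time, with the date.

10:29 PM on January 3

Convert departure to UTC: 6:55 PM − 3:30 = 3:25 PM UTC on Jan 2.
Add 3 hours and 24 minutes leg 1 → 6:49 PM UTC.
Add 7 hours 20 minutes layover in Bangkok → 2:09 AM UTC (Jan 3).
Add 3 hours and 25 minutes leg 2 → 5:34 AM UTC.
Add 4 hours 55 minutes layover in Darwin → 10:29 AM UTC.
Add 10 hours leg 3 → 8:29 PM UTC.
Cordova Station is UTC+2:00, so local arrival = 8:29 PM + 2:00 = 10:29 PM on Jan 3.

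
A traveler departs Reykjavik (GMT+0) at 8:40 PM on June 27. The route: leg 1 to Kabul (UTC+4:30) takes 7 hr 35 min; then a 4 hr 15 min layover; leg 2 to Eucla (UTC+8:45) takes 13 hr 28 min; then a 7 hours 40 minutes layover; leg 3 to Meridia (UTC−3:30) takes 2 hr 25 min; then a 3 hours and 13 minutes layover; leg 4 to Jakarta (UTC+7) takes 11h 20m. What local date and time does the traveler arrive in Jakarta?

5:36 AM on June 30

Reykjavik is at UTC+0, so departure is already 8:40 PM UTC on Jun 27.
Add 7 hours 35 minutes leg 1 → 4:15 AM UTC (Jun 28).
Add 4 hours and 15 minutes layover in Kabul → 8:30 AM UTC.
Add 13 hours 28 minutes leg 2 → 9:58 PM UTC.
Add 7 hours 40 minutes layover in Eucla → 5:38 AM UTC (Jun 29).
Add 2 hours 25 minutes leg 3 → 8:03 AM UTC.
Add 3 hours 13 minutes layover in Meridia → 11:16 AM UTC.
Add 11 hours 20 minutes leg 4 → 10:36 PM UTC.
Jakarta is UTC+7:00, so local arrival = 10:36 PM + 7:00 = 5:36 AM on Jun 30.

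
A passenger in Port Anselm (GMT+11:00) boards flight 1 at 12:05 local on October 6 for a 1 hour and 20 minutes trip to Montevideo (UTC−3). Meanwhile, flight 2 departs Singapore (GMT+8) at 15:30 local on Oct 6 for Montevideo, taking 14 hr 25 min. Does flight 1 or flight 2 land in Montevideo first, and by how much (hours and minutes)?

the first, by 19 hours 30 minutes

Flight 1 in UTC: 12:05 − 11:00 = 01:05 on Oct 6.
+1 hour 20 minutes → arrive 02:25 UTC on Oct 6.
Flight 2 in UTC: 15:30 − 8:00 = 07:30 on Oct 6.
+14 hours 25 minutes → arrive 21:55 UTC on Oct 6.
Flight 1 lands earlier by 19 hours 30 minutes.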